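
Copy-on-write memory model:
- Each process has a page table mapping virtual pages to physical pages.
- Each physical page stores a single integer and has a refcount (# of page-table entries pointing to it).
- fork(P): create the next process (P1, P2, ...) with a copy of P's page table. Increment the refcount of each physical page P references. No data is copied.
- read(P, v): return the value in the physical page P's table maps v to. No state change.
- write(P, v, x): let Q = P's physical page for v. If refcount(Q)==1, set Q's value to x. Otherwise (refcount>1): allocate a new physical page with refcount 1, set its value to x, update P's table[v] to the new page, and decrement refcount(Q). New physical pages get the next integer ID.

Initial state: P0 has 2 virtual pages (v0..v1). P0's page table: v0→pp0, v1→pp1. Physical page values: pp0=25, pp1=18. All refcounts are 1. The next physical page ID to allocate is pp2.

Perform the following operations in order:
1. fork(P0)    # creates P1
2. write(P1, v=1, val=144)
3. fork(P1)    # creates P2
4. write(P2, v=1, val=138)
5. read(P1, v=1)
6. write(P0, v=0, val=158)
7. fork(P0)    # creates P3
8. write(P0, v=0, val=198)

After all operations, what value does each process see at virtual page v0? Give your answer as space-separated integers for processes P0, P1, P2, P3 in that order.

Op 1: fork(P0) -> P1. 2 ppages; refcounts: pp0:2 pp1:2
Op 2: write(P1, v1, 144). refcount(pp1)=2>1 -> COPY to pp2. 3 ppages; refcounts: pp0:2 pp1:1 pp2:1
Op 3: fork(P1) -> P2. 3 ppages; refcounts: pp0:3 pp1:1 pp2:2
Op 4: write(P2, v1, 138). refcount(pp2)=2>1 -> COPY to pp3. 4 ppages; refcounts: pp0:3 pp1:1 pp2:1 pp3:1
Op 5: read(P1, v1) -> 144. No state change.
Op 6: write(P0, v0, 158). refcount(pp0)=3>1 -> COPY to pp4. 5 ppages; refcounts: pp0:2 pp1:1 pp2:1 pp3:1 pp4:1
Op 7: fork(P0) -> P3. 5 ppages; refcounts: pp0:2 pp1:2 pp2:1 pp3:1 pp4:2
Op 8: write(P0, v0, 198). refcount(pp4)=2>1 -> COPY to pp5. 6 ppages; refcounts: pp0:2 pp1:2 pp2:1 pp3:1 pp4:1 pp5:1
P0: v0 -> pp5 = 198
P1: v0 -> pp0 = 25
P2: v0 -> pp0 = 25
P3: v0 -> pp4 = 158

Answer: 198 25 25 158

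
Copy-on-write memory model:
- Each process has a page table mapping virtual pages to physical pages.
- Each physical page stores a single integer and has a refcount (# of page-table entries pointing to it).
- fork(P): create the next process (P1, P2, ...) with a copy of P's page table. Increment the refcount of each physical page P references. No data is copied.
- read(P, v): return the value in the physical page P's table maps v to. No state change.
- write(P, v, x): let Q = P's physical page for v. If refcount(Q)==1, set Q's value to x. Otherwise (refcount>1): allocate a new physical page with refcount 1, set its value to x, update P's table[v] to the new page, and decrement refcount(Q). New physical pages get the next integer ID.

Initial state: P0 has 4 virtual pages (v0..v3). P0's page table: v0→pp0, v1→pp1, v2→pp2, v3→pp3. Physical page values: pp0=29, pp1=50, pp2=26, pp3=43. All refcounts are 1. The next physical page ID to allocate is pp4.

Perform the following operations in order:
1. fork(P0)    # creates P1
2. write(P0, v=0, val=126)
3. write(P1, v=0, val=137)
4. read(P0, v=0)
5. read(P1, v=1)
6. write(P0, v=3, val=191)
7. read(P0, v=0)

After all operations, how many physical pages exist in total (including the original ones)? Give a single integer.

Op 1: fork(P0) -> P1. 4 ppages; refcounts: pp0:2 pp1:2 pp2:2 pp3:2
Op 2: write(P0, v0, 126). refcount(pp0)=2>1 -> COPY to pp4. 5 ppages; refcounts: pp0:1 pp1:2 pp2:2 pp3:2 pp4:1
Op 3: write(P1, v0, 137). refcount(pp0)=1 -> write in place. 5 ppages; refcounts: pp0:1 pp1:2 pp2:2 pp3:2 pp4:1
Op 4: read(P0, v0) -> 126. No state change.
Op 5: read(P1, v1) -> 50. No state change.
Op 6: write(P0, v3, 191). refcount(pp3)=2>1 -> COPY to pp5. 6 ppages; refcounts: pp0:1 pp1:2 pp2:2 pp3:1 pp4:1 pp5:1
Op 7: read(P0, v0) -> 126. No state change.

Answer: 6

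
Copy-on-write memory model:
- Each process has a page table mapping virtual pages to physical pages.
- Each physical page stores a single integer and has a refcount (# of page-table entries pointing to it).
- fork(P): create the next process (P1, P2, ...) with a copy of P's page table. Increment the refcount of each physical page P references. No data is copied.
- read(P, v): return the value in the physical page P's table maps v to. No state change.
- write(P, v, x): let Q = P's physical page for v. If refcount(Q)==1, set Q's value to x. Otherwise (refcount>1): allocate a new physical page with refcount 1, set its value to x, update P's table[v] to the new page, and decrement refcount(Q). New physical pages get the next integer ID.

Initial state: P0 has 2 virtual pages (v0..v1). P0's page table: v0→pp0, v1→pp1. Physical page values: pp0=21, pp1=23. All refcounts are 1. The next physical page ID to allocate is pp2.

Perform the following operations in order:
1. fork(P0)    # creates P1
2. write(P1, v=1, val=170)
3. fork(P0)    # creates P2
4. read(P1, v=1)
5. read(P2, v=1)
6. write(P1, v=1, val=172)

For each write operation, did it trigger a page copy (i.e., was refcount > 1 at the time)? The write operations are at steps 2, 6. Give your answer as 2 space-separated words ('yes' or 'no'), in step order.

Op 1: fork(P0) -> P1. 2 ppages; refcounts: pp0:2 pp1:2
Op 2: write(P1, v1, 170). refcount(pp1)=2>1 -> COPY to pp2. 3 ppages; refcounts: pp0:2 pp1:1 pp2:1
Op 3: fork(P0) -> P2. 3 ppages; refcounts: pp0:3 pp1:2 pp2:1
Op 4: read(P1, v1) -> 170. No state change.
Op 5: read(P2, v1) -> 23. No state change.
Op 6: write(P1, v1, 172). refcount(pp2)=1 -> write in place. 3 ppages; refcounts: pp0:3 pp1:2 pp2:1

yes no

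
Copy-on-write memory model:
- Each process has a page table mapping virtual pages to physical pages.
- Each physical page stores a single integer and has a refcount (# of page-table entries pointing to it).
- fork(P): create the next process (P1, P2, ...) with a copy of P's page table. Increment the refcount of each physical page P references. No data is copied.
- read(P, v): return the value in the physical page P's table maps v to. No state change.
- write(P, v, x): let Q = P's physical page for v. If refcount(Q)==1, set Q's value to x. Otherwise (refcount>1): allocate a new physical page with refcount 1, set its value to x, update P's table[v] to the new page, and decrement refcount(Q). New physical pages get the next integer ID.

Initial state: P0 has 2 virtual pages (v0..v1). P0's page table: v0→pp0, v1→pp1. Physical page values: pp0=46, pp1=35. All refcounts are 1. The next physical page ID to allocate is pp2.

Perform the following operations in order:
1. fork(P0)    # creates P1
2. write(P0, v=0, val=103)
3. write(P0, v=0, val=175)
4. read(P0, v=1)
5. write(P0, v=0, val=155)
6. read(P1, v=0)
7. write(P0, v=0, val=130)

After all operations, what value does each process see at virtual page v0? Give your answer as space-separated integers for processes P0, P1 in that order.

Answer: 130 46

Derivation:
Op 1: fork(P0) -> P1. 2 ppages; refcounts: pp0:2 pp1:2
Op 2: write(P0, v0, 103). refcount(pp0)=2>1 -> COPY to pp2. 3 ppages; refcounts: pp0:1 pp1:2 pp2:1
Op 3: write(P0, v0, 175). refcount(pp2)=1 -> write in place. 3 ppages; refcounts: pp0:1 pp1:2 pp2:1
Op 4: read(P0, v1) -> 35. No state change.
Op 5: write(P0, v0, 155). refcount(pp2)=1 -> write in place. 3 ppages; refcounts: pp0:1 pp1:2 pp2:1
Op 6: read(P1, v0) -> 46. No state change.
Op 7: write(P0, v0, 130). refcount(pp2)=1 -> write in place. 3 ppages; refcounts: pp0:1 pp1:2 pp2:1
P0: v0 -> pp2 = 130
P1: v0 -> pp0 = 46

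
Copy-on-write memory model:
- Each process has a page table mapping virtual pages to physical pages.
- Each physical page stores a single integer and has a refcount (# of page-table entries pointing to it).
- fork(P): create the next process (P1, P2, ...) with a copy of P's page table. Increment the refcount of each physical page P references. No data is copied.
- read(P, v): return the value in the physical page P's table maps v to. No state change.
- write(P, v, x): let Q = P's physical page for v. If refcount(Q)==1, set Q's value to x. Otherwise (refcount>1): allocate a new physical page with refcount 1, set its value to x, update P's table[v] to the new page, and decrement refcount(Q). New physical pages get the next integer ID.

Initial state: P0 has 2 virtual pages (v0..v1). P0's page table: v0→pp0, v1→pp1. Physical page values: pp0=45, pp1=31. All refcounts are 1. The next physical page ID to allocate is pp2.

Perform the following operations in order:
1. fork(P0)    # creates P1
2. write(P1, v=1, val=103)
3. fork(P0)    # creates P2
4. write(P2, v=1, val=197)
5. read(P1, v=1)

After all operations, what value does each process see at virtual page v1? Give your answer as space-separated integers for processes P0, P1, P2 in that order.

Op 1: fork(P0) -> P1. 2 ppages; refcounts: pp0:2 pp1:2
Op 2: write(P1, v1, 103). refcount(pp1)=2>1 -> COPY to pp2. 3 ppages; refcounts: pp0:2 pp1:1 pp2:1
Op 3: fork(P0) -> P2. 3 ppages; refcounts: pp0:3 pp1:2 pp2:1
Op 4: write(P2, v1, 197). refcount(pp1)=2>1 -> COPY to pp3. 4 ppages; refcounts: pp0:3 pp1:1 pp2:1 pp3:1
Op 5: read(P1, v1) -> 103. No state change.
P0: v1 -> pp1 = 31
P1: v1 -> pp2 = 103
P2: v1 -> pp3 = 197

Answer: 31 103 197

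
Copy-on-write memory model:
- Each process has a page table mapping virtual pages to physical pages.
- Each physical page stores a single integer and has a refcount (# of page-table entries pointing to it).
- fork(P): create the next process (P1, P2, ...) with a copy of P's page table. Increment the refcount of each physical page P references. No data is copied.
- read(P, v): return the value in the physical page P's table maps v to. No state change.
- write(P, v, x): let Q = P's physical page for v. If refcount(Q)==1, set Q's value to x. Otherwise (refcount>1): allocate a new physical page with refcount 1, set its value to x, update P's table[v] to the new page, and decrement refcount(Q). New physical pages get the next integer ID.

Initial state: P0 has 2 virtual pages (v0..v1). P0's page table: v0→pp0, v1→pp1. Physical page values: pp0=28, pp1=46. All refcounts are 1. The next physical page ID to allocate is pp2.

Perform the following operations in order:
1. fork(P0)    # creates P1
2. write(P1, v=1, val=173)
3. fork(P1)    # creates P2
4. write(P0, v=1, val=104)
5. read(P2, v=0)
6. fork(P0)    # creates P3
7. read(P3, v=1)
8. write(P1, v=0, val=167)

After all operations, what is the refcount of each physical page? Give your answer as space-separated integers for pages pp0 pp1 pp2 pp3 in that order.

Op 1: fork(P0) -> P1. 2 ppages; refcounts: pp0:2 pp1:2
Op 2: write(P1, v1, 173). refcount(pp1)=2>1 -> COPY to pp2. 3 ppages; refcounts: pp0:2 pp1:1 pp2:1
Op 3: fork(P1) -> P2. 3 ppages; refcounts: pp0:3 pp1:1 pp2:2
Op 4: write(P0, v1, 104). refcount(pp1)=1 -> write in place. 3 ppages; refcounts: pp0:3 pp1:1 pp2:2
Op 5: read(P2, v0) -> 28. No state change.
Op 6: fork(P0) -> P3. 3 ppages; refcounts: pp0:4 pp1:2 pp2:2
Op 7: read(P3, v1) -> 104. No state change.
Op 8: write(P1, v0, 167). refcount(pp0)=4>1 -> COPY to pp3. 4 ppages; refcounts: pp0:3 pp1:2 pp2:2 pp3:1

Answer: 3 2 2 1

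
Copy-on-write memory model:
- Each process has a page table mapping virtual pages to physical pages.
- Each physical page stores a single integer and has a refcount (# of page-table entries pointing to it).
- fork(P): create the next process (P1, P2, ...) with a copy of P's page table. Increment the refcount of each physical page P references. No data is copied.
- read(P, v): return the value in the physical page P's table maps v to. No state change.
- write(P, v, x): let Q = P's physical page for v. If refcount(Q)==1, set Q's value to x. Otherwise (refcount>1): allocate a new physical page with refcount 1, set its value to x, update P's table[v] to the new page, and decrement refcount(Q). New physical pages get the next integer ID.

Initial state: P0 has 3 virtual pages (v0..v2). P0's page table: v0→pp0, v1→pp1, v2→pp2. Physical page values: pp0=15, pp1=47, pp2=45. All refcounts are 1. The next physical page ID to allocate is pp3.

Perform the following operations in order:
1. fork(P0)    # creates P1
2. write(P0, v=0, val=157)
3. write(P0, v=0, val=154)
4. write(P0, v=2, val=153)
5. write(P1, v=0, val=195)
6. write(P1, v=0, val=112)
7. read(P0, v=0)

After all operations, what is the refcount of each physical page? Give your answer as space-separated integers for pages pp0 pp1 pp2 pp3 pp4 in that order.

Answer: 1 2 1 1 1

Derivation:
Op 1: fork(P0) -> P1. 3 ppages; refcounts: pp0:2 pp1:2 pp2:2
Op 2: write(P0, v0, 157). refcount(pp0)=2>1 -> COPY to pp3. 4 ppages; refcounts: pp0:1 pp1:2 pp2:2 pp3:1
Op 3: write(P0, v0, 154). refcount(pp3)=1 -> write in place. 4 ppages; refcounts: pp0:1 pp1:2 pp2:2 pp3:1
Op 4: write(P0, v2, 153). refcount(pp2)=2>1 -> COPY to pp4. 5 ppages; refcounts: pp0:1 pp1:2 pp2:1 pp3:1 pp4:1
Op 5: write(P1, v0, 195). refcount(pp0)=1 -> write in place. 5 ppages; refcounts: pp0:1 pp1:2 pp2:1 pp3:1 pp4:1
Op 6: write(P1, v0, 112). refcount(pp0)=1 -> write in place. 5 ppages; refcounts: pp0:1 pp1:2 pp2:1 pp3:1 pp4:1
Op 7: read(P0, v0) -> 154. No state change.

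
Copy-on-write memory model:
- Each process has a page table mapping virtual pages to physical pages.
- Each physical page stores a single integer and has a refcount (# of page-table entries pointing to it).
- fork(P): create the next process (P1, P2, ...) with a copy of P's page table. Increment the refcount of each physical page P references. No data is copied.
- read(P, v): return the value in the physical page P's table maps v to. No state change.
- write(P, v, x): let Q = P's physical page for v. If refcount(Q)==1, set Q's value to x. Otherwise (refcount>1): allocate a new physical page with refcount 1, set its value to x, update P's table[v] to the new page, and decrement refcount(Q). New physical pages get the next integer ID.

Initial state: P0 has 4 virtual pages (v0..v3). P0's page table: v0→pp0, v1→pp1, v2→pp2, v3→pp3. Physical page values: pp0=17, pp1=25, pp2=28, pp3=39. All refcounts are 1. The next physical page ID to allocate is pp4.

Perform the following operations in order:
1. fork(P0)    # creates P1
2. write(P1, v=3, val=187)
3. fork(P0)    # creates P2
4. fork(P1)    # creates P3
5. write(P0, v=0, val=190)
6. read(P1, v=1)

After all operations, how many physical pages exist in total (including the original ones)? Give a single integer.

Op 1: fork(P0) -> P1. 4 ppages; refcounts: pp0:2 pp1:2 pp2:2 pp3:2
Op 2: write(P1, v3, 187). refcount(pp3)=2>1 -> COPY to pp4. 5 ppages; refcounts: pp0:2 pp1:2 pp2:2 pp3:1 pp4:1
Op 3: fork(P0) -> P2. 5 ppages; refcounts: pp0:3 pp1:3 pp2:3 pp3:2 pp4:1
Op 4: fork(P1) -> P3. 5 ppages; refcounts: pp0:4 pp1:4 pp2:4 pp3:2 pp4:2
Op 5: write(P0, v0, 190). refcount(pp0)=4>1 -> COPY to pp5. 6 ppages; refcounts: pp0:3 pp1:4 pp2:4 pp3:2 pp4:2 pp5:1
Op 6: read(P1, v1) -> 25. No state change.

Answer: 6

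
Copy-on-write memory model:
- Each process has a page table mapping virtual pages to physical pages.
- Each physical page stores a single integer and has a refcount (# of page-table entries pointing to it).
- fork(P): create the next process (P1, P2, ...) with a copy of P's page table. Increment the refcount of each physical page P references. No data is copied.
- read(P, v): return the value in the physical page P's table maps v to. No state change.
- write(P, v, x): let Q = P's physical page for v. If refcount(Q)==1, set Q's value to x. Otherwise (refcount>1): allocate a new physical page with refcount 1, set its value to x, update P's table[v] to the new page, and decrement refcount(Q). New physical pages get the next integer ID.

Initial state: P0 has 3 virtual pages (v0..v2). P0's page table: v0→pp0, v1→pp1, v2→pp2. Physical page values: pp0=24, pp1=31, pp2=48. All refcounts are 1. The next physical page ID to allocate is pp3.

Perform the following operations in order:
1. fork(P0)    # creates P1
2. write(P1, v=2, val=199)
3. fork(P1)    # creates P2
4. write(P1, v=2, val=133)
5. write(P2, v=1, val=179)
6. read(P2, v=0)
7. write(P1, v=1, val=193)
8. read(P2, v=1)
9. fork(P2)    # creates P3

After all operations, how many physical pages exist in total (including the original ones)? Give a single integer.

Answer: 7

Derivation:
Op 1: fork(P0) -> P1. 3 ppages; refcounts: pp0:2 pp1:2 pp2:2
Op 2: write(P1, v2, 199). refcount(pp2)=2>1 -> COPY to pp3. 4 ppages; refcounts: pp0:2 pp1:2 pp2:1 pp3:1
Op 3: fork(P1) -> P2. 4 ppages; refcounts: pp0:3 pp1:3 pp2:1 pp3:2
Op 4: write(P1, v2, 133). refcount(pp3)=2>1 -> COPY to pp4. 5 ppages; refcounts: pp0:3 pp1:3 pp2:1 pp3:1 pp4:1
Op 5: write(P2, v1, 179). refcount(pp1)=3>1 -> COPY to pp5. 6 ppages; refcounts: pp0:3 pp1:2 pp2:1 pp3:1 pp4:1 pp5:1
Op 6: read(P2, v0) -> 24. No state change.
Op 7: write(P1, v1, 193). refcount(pp1)=2>1 -> COPY to pp6. 7 ppages; refcounts: pp0:3 pp1:1 pp2:1 pp3:1 pp4:1 pp5:1 pp6:1
Op 8: read(P2, v1) -> 179. No state change.
Op 9: fork(P2) -> P3. 7 ppages; refcounts: pp0:4 pp1:1 pp2:1 pp3:2 pp4:1 pp5:2 pp6:1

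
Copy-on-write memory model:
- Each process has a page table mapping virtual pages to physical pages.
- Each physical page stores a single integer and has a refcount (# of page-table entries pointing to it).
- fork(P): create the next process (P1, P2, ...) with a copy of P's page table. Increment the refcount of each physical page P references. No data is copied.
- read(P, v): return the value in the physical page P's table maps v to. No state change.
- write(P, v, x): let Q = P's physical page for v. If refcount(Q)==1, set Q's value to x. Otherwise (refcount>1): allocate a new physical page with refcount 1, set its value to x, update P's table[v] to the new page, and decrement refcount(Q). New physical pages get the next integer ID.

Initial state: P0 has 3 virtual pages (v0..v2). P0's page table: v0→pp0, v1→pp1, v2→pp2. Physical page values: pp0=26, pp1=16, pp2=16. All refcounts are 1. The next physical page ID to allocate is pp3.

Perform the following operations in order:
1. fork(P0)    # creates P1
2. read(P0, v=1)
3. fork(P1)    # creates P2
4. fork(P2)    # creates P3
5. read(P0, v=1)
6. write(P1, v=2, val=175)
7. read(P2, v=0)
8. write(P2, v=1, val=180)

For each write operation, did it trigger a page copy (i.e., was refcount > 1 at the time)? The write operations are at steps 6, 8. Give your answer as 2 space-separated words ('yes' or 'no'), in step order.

Op 1: fork(P0) -> P1. 3 ppages; refcounts: pp0:2 pp1:2 pp2:2
Op 2: read(P0, v1) -> 16. No state change.
Op 3: fork(P1) -> P2. 3 ppages; refcounts: pp0:3 pp1:3 pp2:3
Op 4: fork(P2) -> P3. 3 ppages; refcounts: pp0:4 pp1:4 pp2:4
Op 5: read(P0, v1) -> 16. No state change.
Op 6: write(P1, v2, 175). refcount(pp2)=4>1 -> COPY to pp3. 4 ppages; refcounts: pp0:4 pp1:4 pp2:3 pp3:1
Op 7: read(P2, v0) -> 26. No state change.
Op 8: write(P2, v1, 180). refcount(pp1)=4>1 -> COPY to pp4. 5 ppages; refcounts: pp0:4 pp1:3 pp2:3 pp3:1 pp4:1

yes yes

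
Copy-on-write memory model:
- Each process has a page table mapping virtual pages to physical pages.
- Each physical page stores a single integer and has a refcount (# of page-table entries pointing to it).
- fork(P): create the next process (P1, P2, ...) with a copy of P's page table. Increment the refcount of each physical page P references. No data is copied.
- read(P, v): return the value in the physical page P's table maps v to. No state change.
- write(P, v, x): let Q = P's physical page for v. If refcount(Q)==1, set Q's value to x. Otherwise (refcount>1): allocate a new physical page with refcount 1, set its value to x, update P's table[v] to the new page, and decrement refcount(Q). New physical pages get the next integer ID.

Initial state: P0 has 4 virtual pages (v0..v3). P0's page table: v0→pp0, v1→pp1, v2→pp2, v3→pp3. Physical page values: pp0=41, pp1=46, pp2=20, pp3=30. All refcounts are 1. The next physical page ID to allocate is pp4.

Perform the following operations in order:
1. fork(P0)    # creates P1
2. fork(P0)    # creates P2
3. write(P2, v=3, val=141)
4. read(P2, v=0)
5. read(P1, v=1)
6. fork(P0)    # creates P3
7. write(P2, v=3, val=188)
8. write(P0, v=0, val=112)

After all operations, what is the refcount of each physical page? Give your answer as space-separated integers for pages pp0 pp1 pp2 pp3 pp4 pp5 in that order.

Op 1: fork(P0) -> P1. 4 ppages; refcounts: pp0:2 pp1:2 pp2:2 pp3:2
Op 2: fork(P0) -> P2. 4 ppages; refcounts: pp0:3 pp1:3 pp2:3 pp3:3
Op 3: write(P2, v3, 141). refcount(pp3)=3>1 -> COPY to pp4. 5 ppages; refcounts: pp0:3 pp1:3 pp2:3 pp3:2 pp4:1
Op 4: read(P2, v0) -> 41. No state change.
Op 5: read(P1, v1) -> 46. No state change.
Op 6: fork(P0) -> P3. 5 ppages; refcounts: pp0:4 pp1:4 pp2:4 pp3:3 pp4:1
Op 7: write(P2, v3, 188). refcount(pp4)=1 -> write in place. 5 ppages; refcounts: pp0:4 pp1:4 pp2:4 pp3:3 pp4:1
Op 8: write(P0, v0, 112). refcount(pp0)=4>1 -> COPY to pp5. 6 ppages; refcounts: pp0:3 pp1:4 pp2:4 pp3:3 pp4:1 pp5:1

Answer: 3 4 4 3 1 1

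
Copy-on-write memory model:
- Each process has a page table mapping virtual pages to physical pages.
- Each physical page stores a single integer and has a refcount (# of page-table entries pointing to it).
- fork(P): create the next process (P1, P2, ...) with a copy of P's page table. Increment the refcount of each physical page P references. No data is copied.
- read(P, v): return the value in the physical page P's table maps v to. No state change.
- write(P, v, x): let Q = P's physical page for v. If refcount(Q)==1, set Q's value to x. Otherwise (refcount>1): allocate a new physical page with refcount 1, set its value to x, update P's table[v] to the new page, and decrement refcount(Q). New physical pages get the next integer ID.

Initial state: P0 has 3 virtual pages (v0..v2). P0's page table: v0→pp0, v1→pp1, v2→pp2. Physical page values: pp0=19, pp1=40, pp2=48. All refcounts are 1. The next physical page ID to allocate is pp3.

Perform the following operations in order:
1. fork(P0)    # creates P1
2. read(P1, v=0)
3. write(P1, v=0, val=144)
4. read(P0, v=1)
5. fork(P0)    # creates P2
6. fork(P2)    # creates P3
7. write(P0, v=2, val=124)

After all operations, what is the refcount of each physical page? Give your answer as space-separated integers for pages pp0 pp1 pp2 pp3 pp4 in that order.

Answer: 3 4 3 1 1

Derivation:
Op 1: fork(P0) -> P1. 3 ppages; refcounts: pp0:2 pp1:2 pp2:2
Op 2: read(P1, v0) -> 19. No state change.
Op 3: write(P1, v0, 144). refcount(pp0)=2>1 -> COPY to pp3. 4 ppages; refcounts: pp0:1 pp1:2 pp2:2 pp3:1
Op 4: read(P0, v1) -> 40. No state change.
Op 5: fork(P0) -> P2. 4 ppages; refcounts: pp0:2 pp1:3 pp2:3 pp3:1
Op 6: fork(P2) -> P3. 4 ppages; refcounts: pp0:3 pp1:4 pp2:4 pp3:1
Op 7: write(P0, v2, 124). refcount(pp2)=4>1 -> COPY to pp4. 5 ppages; refcounts: pp0:3 pp1:4 pp2:3 pp3:1 pp4:1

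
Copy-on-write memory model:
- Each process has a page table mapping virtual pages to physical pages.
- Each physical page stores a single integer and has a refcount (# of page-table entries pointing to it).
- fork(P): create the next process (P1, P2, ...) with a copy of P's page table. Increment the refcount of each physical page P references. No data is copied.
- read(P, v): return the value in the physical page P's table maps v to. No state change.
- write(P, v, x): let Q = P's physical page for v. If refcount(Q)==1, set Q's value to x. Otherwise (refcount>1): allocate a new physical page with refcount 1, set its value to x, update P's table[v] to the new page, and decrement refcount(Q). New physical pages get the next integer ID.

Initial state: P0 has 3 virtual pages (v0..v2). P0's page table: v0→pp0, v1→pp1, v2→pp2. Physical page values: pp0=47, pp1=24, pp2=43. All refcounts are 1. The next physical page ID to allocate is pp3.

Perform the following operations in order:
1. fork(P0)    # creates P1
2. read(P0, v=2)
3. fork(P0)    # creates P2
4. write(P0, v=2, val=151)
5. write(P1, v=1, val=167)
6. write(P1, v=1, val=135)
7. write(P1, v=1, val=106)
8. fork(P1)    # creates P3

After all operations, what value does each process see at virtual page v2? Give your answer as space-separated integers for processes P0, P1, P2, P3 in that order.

Answer: 151 43 43 43

Derivation:
Op 1: fork(P0) -> P1. 3 ppages; refcounts: pp0:2 pp1:2 pp2:2
Op 2: read(P0, v2) -> 43. No state change.
Op 3: fork(P0) -> P2. 3 ppages; refcounts: pp0:3 pp1:3 pp2:3
Op 4: write(P0, v2, 151). refcount(pp2)=3>1 -> COPY to pp3. 4 ppages; refcounts: pp0:3 pp1:3 pp2:2 pp3:1
Op 5: write(P1, v1, 167). refcount(pp1)=3>1 -> COPY to pp4. 5 ppages; refcounts: pp0:3 pp1:2 pp2:2 pp3:1 pp4:1
Op 6: write(P1, v1, 135). refcount(pp4)=1 -> write in place. 5 ppages; refcounts: pp0:3 pp1:2 pp2:2 pp3:1 pp4:1
Op 7: write(P1, v1, 106). refcount(pp4)=1 -> write in place. 5 ppages; refcounts: pp0:3 pp1:2 pp2:2 pp3:1 pp4:1
Op 8: fork(P1) -> P3. 5 ppages; refcounts: pp0:4 pp1:2 pp2:3 pp3:1 pp4:2
P0: v2 -> pp3 = 151
P1: v2 -> pp2 = 43
P2: v2 -> pp2 = 43
P3: v2 -> pp2 = 43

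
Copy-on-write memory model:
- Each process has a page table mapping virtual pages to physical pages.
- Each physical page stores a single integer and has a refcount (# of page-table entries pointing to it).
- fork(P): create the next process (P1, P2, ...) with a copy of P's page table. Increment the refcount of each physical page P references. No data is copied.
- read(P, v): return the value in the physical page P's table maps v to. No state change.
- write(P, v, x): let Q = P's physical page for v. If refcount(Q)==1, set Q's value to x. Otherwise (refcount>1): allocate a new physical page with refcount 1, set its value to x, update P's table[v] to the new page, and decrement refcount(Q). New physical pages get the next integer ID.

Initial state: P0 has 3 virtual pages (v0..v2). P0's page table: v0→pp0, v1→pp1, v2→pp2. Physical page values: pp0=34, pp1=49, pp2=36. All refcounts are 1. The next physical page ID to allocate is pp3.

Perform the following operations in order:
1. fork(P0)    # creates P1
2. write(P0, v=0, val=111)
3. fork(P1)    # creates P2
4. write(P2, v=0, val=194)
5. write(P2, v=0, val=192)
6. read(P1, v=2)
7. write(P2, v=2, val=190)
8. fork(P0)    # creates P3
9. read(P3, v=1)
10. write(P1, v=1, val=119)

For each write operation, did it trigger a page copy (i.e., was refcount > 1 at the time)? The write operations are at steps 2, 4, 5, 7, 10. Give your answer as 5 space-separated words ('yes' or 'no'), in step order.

Op 1: fork(P0) -> P1. 3 ppages; refcounts: pp0:2 pp1:2 pp2:2
Op 2: write(P0, v0, 111). refcount(pp0)=2>1 -> COPY to pp3. 4 ppages; refcounts: pp0:1 pp1:2 pp2:2 pp3:1
Op 3: fork(P1) -> P2. 4 ppages; refcounts: pp0:2 pp1:3 pp2:3 pp3:1
Op 4: write(P2, v0, 194). refcount(pp0)=2>1 -> COPY to pp4. 5 ppages; refcounts: pp0:1 pp1:3 pp2:3 pp3:1 pp4:1
Op 5: write(P2, v0, 192). refcount(pp4)=1 -> write in place. 5 ppages; refcounts: pp0:1 pp1:3 pp2:3 pp3:1 pp4:1
Op 6: read(P1, v2) -> 36. No state change.
Op 7: write(P2, v2, 190). refcount(pp2)=3>1 -> COPY to pp5. 6 ppages; refcounts: pp0:1 pp1:3 pp2:2 pp3:1 pp4:1 pp5:1
Op 8: fork(P0) -> P3. 6 ppages; refcounts: pp0:1 pp1:4 pp2:3 pp3:2 pp4:1 pp5:1
Op 9: read(P3, v1) -> 49. No state change.
Op 10: write(P1, v1, 119). refcount(pp1)=4>1 -> COPY to pp6. 7 ppages; refcounts: pp0:1 pp1:3 pp2:3 pp3:2 pp4:1 pp5:1 pp6:1

yes yes no yes yes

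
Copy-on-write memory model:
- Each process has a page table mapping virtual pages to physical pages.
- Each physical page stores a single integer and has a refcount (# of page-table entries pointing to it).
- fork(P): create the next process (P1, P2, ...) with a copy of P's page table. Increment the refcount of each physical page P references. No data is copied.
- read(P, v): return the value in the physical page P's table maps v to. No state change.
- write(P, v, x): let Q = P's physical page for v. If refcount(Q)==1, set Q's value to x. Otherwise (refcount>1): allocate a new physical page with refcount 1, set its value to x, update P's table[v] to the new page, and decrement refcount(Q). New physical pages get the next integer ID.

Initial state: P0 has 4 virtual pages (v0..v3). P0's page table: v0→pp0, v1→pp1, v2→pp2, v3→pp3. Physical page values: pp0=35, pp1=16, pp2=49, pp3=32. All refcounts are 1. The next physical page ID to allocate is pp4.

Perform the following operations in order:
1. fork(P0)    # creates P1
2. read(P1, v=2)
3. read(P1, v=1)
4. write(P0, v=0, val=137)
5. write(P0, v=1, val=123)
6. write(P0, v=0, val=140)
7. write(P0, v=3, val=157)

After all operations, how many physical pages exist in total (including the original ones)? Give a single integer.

Answer: 7

Derivation:
Op 1: fork(P0) -> P1. 4 ppages; refcounts: pp0:2 pp1:2 pp2:2 pp3:2
Op 2: read(P1, v2) -> 49. No state change.
Op 3: read(P1, v1) -> 16. No state change.
Op 4: write(P0, v0, 137). refcount(pp0)=2>1 -> COPY to pp4. 5 ppages; refcounts: pp0:1 pp1:2 pp2:2 pp3:2 pp4:1
Op 5: write(P0, v1, 123). refcount(pp1)=2>1 -> COPY to pp5. 6 ppages; refcounts: pp0:1 pp1:1 pp2:2 pp3:2 pp4:1 pp5:1
Op 6: write(P0, v0, 140). refcount(pp4)=1 -> write in place. 6 ppages; refcounts: pp0:1 pp1:1 pp2:2 pp3:2 pp4:1 pp5:1
Op 7: write(P0, v3, 157). refcount(pp3)=2>1 -> COPY to pp6. 7 ppages; refcounts: pp0:1 pp1:1 pp2:2 pp3:1 pp4:1 pp5:1 pp6:1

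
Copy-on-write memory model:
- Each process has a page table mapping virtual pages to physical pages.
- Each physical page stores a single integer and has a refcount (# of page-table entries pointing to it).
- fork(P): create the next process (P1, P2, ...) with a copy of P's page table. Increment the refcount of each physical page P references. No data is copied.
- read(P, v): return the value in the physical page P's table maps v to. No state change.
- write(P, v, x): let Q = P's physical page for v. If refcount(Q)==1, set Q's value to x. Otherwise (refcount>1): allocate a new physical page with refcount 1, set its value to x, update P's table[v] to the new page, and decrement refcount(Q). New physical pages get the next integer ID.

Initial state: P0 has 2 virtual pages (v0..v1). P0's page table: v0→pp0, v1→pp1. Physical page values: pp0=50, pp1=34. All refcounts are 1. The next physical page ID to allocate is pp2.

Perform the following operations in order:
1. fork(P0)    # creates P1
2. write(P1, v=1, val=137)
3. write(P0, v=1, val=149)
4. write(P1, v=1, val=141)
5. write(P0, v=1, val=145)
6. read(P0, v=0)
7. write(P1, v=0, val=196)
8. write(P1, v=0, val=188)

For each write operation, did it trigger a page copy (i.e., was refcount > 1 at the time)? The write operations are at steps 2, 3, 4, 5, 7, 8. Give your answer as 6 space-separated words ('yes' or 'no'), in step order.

Op 1: fork(P0) -> P1. 2 ppages; refcounts: pp0:2 pp1:2
Op 2: write(P1, v1, 137). refcount(pp1)=2>1 -> COPY to pp2. 3 ppages; refcounts: pp0:2 pp1:1 pp2:1
Op 3: write(P0, v1, 149). refcount(pp1)=1 -> write in place. 3 ppages; refcounts: pp0:2 pp1:1 pp2:1
Op 4: write(P1, v1, 141). refcount(pp2)=1 -> write in place. 3 ppages; refcounts: pp0:2 pp1:1 pp2:1
Op 5: write(P0, v1, 145). refcount(pp1)=1 -> write in place. 3 ppages; refcounts: pp0:2 pp1:1 pp2:1
Op 6: read(P0, v0) -> 50. No state change.
Op 7: write(P1, v0, 196). refcount(pp0)=2>1 -> COPY to pp3. 4 ppages; refcounts: pp0:1 pp1:1 pp2:1 pp3:1
Op 8: write(P1, v0, 188). refcount(pp3)=1 -> write in place. 4 ppages; refcounts: pp0:1 pp1:1 pp2:1 pp3:1

yes no no no yes no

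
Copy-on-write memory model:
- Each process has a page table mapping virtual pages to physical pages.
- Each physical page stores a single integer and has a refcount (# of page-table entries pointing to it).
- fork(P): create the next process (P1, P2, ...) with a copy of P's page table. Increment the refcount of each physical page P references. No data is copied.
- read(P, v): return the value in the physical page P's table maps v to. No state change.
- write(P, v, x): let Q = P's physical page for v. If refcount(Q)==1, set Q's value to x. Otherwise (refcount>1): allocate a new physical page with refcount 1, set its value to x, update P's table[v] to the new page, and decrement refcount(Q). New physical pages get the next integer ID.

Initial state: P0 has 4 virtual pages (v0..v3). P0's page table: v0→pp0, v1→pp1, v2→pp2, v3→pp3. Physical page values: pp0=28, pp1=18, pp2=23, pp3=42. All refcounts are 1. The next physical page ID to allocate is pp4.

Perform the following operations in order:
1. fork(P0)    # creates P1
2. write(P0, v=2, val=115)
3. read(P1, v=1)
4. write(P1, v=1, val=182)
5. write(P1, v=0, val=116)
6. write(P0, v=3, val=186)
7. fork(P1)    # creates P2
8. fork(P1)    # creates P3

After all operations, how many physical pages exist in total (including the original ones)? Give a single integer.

Op 1: fork(P0) -> P1. 4 ppages; refcounts: pp0:2 pp1:2 pp2:2 pp3:2
Op 2: write(P0, v2, 115). refcount(pp2)=2>1 -> COPY to pp4. 5 ppages; refcounts: pp0:2 pp1:2 pp2:1 pp3:2 pp4:1
Op 3: read(P1, v1) -> 18. No state change.
Op 4: write(P1, v1, 182). refcount(pp1)=2>1 -> COPY to pp5. 6 ppages; refcounts: pp0:2 pp1:1 pp2:1 pp3:2 pp4:1 pp5:1
Op 5: write(P1, v0, 116). refcount(pp0)=2>1 -> COPY to pp6. 7 ppages; refcounts: pp0:1 pp1:1 pp2:1 pp3:2 pp4:1 pp5:1 pp6:1
Op 6: write(P0, v3, 186). refcount(pp3)=2>1 -> COPY to pp7. 8 ppages; refcounts: pp0:1 pp1:1 pp2:1 pp3:1 pp4:1 pp5:1 pp6:1 pp7:1
Op 7: fork(P1) -> P2. 8 ppages; refcounts: pp0:1 pp1:1 pp2:2 pp3:2 pp4:1 pp5:2 pp6:2 pp7:1
Op 8: fork(P1) -> P3. 8 ppages; refcounts: pp0:1 pp1:1 pp2:3 pp3:3 pp4:1 pp5:3 pp6:3 pp7:1

Answer: 8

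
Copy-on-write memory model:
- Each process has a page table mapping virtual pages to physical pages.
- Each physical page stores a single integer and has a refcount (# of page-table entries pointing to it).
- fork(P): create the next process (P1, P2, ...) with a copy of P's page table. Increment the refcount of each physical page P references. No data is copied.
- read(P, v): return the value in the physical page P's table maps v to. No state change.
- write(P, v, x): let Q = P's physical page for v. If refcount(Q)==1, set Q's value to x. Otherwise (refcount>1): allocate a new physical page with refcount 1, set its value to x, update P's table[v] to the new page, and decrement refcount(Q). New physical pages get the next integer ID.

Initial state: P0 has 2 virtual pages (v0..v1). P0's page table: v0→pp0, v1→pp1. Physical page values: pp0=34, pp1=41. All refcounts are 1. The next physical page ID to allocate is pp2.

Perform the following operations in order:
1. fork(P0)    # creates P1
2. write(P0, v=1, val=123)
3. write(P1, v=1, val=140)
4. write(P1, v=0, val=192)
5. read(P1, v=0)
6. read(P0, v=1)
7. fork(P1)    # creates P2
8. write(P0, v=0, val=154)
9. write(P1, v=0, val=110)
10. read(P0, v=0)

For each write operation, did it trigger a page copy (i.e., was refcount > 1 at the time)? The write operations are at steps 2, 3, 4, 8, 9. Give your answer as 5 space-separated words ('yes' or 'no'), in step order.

Op 1: fork(P0) -> P1. 2 ppages; refcounts: pp0:2 pp1:2
Op 2: write(P0, v1, 123). refcount(pp1)=2>1 -> COPY to pp2. 3 ppages; refcounts: pp0:2 pp1:1 pp2:1
Op 3: write(P1, v1, 140). refcount(pp1)=1 -> write in place. 3 ppages; refcounts: pp0:2 pp1:1 pp2:1
Op 4: write(P1, v0, 192). refcount(pp0)=2>1 -> COPY to pp3. 4 ppages; refcounts: pp0:1 pp1:1 pp2:1 pp3:1
Op 5: read(P1, v0) -> 192. No state change.
Op 6: read(P0, v1) -> 123. No state change.
Op 7: fork(P1) -> P2. 4 ppages; refcounts: pp0:1 pp1:2 pp2:1 pp3:2
Op 8: write(P0, v0, 154). refcount(pp0)=1 -> write in place. 4 ppages; refcounts: pp0:1 pp1:2 pp2:1 pp3:2
Op 9: write(P1, v0, 110). refcount(pp3)=2>1 -> COPY to pp4. 5 ppages; refcounts: pp0:1 pp1:2 pp2:1 pp3:1 pp4:1
Op 10: read(P0, v0) -> 154. No state change.

yes no yes no yes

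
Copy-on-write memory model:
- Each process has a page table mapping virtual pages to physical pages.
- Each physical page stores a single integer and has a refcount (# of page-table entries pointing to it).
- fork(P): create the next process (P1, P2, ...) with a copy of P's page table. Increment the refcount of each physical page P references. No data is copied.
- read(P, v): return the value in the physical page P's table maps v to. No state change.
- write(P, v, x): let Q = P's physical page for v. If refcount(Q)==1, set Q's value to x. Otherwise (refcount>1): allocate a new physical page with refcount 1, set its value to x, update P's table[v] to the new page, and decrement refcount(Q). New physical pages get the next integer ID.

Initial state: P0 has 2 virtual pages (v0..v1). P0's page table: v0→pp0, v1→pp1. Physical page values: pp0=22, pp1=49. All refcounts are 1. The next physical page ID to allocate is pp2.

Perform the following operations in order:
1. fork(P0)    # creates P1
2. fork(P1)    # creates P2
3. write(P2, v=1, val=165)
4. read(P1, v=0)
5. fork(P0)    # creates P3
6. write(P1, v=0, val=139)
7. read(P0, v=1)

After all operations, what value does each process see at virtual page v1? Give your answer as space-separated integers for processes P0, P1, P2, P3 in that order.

Answer: 49 49 165 49

Derivation:
Op 1: fork(P0) -> P1. 2 ppages; refcounts: pp0:2 pp1:2
Op 2: fork(P1) -> P2. 2 ppages; refcounts: pp0:3 pp1:3
Op 3: write(P2, v1, 165). refcount(pp1)=3>1 -> COPY to pp2. 3 ppages; refcounts: pp0:3 pp1:2 pp2:1
Op 4: read(P1, v0) -> 22. No state change.
Op 5: fork(P0) -> P3. 3 ppages; refcounts: pp0:4 pp1:3 pp2:1
Op 6: write(P1, v0, 139). refcount(pp0)=4>1 -> COPY to pp3. 4 ppages; refcounts: pp0:3 pp1:3 pp2:1 pp3:1
Op 7: read(P0, v1) -> 49. No state change.
P0: v1 -> pp1 = 49
P1: v1 -> pp1 = 49
P2: v1 -> pp2 = 165
P3: v1 -> pp1 = 49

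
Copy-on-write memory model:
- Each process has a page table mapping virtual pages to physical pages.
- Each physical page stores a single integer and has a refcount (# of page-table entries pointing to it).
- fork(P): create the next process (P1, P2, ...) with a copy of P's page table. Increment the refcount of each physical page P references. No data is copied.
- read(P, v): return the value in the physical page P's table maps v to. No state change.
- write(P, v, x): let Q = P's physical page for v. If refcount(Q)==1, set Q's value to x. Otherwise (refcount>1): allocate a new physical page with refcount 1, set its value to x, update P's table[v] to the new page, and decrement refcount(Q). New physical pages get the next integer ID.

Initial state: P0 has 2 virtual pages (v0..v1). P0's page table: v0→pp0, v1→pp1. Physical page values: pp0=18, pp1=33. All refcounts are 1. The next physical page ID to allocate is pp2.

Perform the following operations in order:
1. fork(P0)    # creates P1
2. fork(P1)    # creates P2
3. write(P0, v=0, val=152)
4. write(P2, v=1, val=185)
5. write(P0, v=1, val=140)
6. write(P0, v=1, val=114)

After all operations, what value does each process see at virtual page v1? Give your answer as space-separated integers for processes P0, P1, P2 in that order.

Answer: 114 33 185

Derivation:
Op 1: fork(P0) -> P1. 2 ppages; refcounts: pp0:2 pp1:2
Op 2: fork(P1) -> P2. 2 ppages; refcounts: pp0:3 pp1:3
Op 3: write(P0, v0, 152). refcount(pp0)=3>1 -> COPY to pp2. 3 ppages; refcounts: pp0:2 pp1:3 pp2:1
Op 4: write(P2, v1, 185). refcount(pp1)=3>1 -> COPY to pp3. 4 ppages; refcounts: pp0:2 pp1:2 pp2:1 pp3:1
Op 5: write(P0, v1, 140). refcount(pp1)=2>1 -> COPY to pp4. 5 ppages; refcounts: pp0:2 pp1:1 pp2:1 pp3:1 pp4:1
Op 6: write(P0, v1, 114). refcount(pp4)=1 -> write in place. 5 ppages; refcounts: pp0:2 pp1:1 pp2:1 pp3:1 pp4:1
P0: v1 -> pp4 = 114
P1: v1 -> pp1 = 33
P2: v1 -> pp3 = 185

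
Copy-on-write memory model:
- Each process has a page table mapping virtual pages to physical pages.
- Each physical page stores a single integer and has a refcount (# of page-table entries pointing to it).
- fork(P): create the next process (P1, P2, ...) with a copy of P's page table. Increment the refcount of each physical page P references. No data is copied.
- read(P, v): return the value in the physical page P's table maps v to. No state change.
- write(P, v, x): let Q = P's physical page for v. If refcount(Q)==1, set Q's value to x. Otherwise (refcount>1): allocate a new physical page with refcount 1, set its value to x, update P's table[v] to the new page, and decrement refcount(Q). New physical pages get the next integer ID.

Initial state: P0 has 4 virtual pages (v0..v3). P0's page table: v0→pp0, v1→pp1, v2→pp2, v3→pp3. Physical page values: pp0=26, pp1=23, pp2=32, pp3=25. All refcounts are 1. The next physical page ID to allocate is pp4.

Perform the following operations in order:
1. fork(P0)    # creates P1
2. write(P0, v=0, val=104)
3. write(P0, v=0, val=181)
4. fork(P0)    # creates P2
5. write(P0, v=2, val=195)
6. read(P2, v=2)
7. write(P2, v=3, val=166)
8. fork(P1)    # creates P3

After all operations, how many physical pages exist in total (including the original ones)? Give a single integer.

Op 1: fork(P0) -> P1. 4 ppages; refcounts: pp0:2 pp1:2 pp2:2 pp3:2
Op 2: write(P0, v0, 104). refcount(pp0)=2>1 -> COPY to pp4. 5 ppages; refcounts: pp0:1 pp1:2 pp2:2 pp3:2 pp4:1
Op 3: write(P0, v0, 181). refcount(pp4)=1 -> write in place. 5 ppages; refcounts: pp0:1 pp1:2 pp2:2 pp3:2 pp4:1
Op 4: fork(P0) -> P2. 5 ppages; refcounts: pp0:1 pp1:3 pp2:3 pp3:3 pp4:2
Op 5: write(P0, v2, 195). refcount(pp2)=3>1 -> COPY to pp5. 6 ppages; refcounts: pp0:1 pp1:3 pp2:2 pp3:3 pp4:2 pp5:1
Op 6: read(P2, v2) -> 32. No state change.
Op 7: write(P2, v3, 166). refcount(pp3)=3>1 -> COPY to pp6. 7 ppages; refcounts: pp0:1 pp1:3 pp2:2 pp3:2 pp4:2 pp5:1 pp6:1
Op 8: fork(P1) -> P3. 7 ppages; refcounts: pp0:2 pp1:4 pp2:3 pp3:3 pp4:2 pp5:1 pp6:1

Answer: 7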